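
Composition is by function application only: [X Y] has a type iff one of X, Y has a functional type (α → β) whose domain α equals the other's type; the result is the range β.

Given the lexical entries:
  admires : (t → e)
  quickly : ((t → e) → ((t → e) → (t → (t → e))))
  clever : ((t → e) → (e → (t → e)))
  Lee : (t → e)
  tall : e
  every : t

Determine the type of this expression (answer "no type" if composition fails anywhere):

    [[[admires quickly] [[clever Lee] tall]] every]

(t → e)

[admires quickly]: quickly is ((t → e) → ((t → e) → (t → (t → e)))), admires is (t → e); result ((t → e) → (t → (t → e))).
[clever Lee]: clever is ((t → e) → (e → (t → e))), Lee is (t → e); result (e → (t → e)).
[[clever Lee] tall]: [clever Lee] is (e → (t → e)), tall is e; result (t → e).
[[admires quickly] [[clever Lee] tall]]: [admires quickly] is ((t → e) → (t → (t → e))), [[clever Lee] tall] is (t → e); result (t → (t → e)).
[[[admires quickly] [[clever Lee] tall]] every]: [[admires quickly] [[clever Lee] tall]] is (t → (t → e)), every is t; result (t → e).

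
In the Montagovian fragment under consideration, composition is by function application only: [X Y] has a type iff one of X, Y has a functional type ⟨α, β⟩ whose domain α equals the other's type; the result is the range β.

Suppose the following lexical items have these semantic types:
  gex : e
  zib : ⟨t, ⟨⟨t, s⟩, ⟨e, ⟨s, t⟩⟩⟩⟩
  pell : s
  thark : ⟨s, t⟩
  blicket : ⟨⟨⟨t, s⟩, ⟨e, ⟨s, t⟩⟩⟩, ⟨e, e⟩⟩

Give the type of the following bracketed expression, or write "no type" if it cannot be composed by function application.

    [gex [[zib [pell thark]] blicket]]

e

[pell thark]: functor thark : ⟨s, t⟩, argument pell : s; result t.
[zib [pell thark]]: functor zib : ⟨t, ⟨⟨t, s⟩, ⟨e, ⟨s, t⟩⟩⟩⟩, argument [pell thark] : t; result ⟨⟨t, s⟩, ⟨e, ⟨s, t⟩⟩⟩.
[[zib [pell thark]] blicket]: functor blicket : ⟨⟨⟨t, s⟩, ⟨e, ⟨s, t⟩⟩⟩, ⟨e, e⟩⟩, argument [zib [pell thark]] : ⟨⟨t, s⟩, ⟨e, ⟨s, t⟩⟩⟩; result ⟨e, e⟩.
[gex [[zib [pell thark]] blicket]]: functor [[zib [pell thark]] blicket] : ⟨e, e⟩, argument gex : e; result e.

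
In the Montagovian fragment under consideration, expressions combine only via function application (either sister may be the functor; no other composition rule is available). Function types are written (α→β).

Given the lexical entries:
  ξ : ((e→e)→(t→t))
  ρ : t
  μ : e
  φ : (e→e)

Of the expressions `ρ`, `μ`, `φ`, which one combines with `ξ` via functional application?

φ

ρ : t — does not combine with ξ.
μ : e — does not combine with ξ.
φ — combines: ξ : ((e→e)→(t→t)) takes φ : (e→e) as argument, giving (t→t).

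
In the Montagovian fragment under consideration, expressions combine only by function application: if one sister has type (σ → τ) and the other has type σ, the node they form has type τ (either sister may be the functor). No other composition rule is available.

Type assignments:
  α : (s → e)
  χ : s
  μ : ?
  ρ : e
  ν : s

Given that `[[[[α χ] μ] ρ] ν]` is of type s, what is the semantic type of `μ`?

(e → (e → (s → s)))

[[[[α χ] μ] ρ] ν] must have type s. The sister ν has type s; that is not a function onto s, so [[[α χ] μ] ρ] must be the functor, of type (s → s).
[[[α χ] μ] ρ] must have type (s → s). The sister ρ has type e; that is not a function onto (s → s), so [[α χ] μ] must be the functor, of type (e → (s → s)).
[[α χ] μ] must have type (e → (s → s)). The sister [α χ] has type e; that is not a function onto (e → (s → s)), so μ must be the functor, of type (e → (e → (s → s))).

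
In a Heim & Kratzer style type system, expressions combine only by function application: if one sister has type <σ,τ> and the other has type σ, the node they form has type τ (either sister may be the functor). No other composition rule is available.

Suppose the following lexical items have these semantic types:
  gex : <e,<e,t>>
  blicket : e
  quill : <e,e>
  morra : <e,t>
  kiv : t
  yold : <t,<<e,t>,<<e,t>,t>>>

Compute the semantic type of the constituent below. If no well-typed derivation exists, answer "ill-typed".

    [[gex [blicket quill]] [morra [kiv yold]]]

t

[blicket quill]: <e,e> applied to e yields e.
[gex [blicket quill]]: <e,<e,t>> applied to e yields <e,t>.
[kiv yold]: <t,<<e,t>,<<e,t>,t>>> applied to t yields <<e,t>,<<e,t>,t>>.
[morra [kiv yold]]: <<e,t>,<<e,t>,t>> applied to <e,t> yields <<e,t>,t>.
[[gex [blicket quill]] [morra [kiv yold]]]: <<e,t>,t> applied to <e,t> yields t.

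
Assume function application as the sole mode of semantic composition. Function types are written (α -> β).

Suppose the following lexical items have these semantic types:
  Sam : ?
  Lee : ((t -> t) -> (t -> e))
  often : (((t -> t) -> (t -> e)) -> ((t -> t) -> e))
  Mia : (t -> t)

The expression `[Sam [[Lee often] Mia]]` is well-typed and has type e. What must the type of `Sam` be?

(e -> e)

At [Sam [[Lee often] Mia]] (required: e): [[Lee often] Mia] is e, which is not a function with range e; hence Sam is the functor — type (e -> e).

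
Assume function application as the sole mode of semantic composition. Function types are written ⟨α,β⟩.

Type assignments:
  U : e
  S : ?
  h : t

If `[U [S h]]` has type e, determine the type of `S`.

⟨t,⟨e,e⟩⟩

[U [S h]] must have type e. The sister U has type e; that is not a function onto e, so [S h] must be the functor, of type ⟨e,e⟩.
[S h] must have type ⟨e,e⟩. The sister h has type t; that is not a function onto ⟨e,e⟩, so S must be the functor, of type ⟨t,⟨e,e⟩⟩.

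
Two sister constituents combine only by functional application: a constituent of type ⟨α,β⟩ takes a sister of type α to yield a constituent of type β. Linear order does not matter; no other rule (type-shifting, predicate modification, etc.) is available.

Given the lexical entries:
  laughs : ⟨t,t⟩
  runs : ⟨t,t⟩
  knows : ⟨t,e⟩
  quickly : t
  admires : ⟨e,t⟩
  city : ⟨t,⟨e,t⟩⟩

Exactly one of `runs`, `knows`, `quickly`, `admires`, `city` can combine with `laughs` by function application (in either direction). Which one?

runs : ⟨t,t⟩ — no; laughs wants t, and runs wants t.
knows : ⟨t,e⟩ — no; laughs wants t, and knows wants t.
quickly — combines: laughs : ⟨t,t⟩ takes quickly : t as argument, giving t.
admires : ⟨e,t⟩ — no; laughs wants t, and admires wants e.
city : ⟨t,⟨e,t⟩⟩ — no; laughs wants t, and city wants t.

quickly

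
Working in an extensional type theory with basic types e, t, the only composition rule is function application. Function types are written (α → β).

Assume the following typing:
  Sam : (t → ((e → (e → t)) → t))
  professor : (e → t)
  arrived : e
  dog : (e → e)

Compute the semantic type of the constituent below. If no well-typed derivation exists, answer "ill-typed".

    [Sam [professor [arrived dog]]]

[arrived dog]: (e → e) applied to e yields e.
[professor [arrived dog]]: (e → t) applied to e yields t.
[Sam [professor [arrived dog]]]: (t → ((e → (e → t)) → t)) applied to t yields ((e → (e → t)) → t).

((e → (e → t)) → t)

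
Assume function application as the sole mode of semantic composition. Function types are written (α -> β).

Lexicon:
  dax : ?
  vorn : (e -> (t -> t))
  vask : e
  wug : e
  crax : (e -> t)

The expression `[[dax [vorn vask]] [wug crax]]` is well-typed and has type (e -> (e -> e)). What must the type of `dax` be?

((t -> t) -> (t -> (e -> (e -> e))))

For [[dax [vorn vask]] [wug crax]] to have type (e -> (e -> e)) with [wug crax] of type t, [dax [vorn vask]] must be the function: [dax [vorn vask]] : (t -> (e -> (e -> e))).
For [dax [vorn vask]] to have type (t -> (e -> (e -> e))) with [vorn vask] of type (t -> t), dax must be the function: dax : ((t -> t) -> (t -> (e -> (e -> e)))).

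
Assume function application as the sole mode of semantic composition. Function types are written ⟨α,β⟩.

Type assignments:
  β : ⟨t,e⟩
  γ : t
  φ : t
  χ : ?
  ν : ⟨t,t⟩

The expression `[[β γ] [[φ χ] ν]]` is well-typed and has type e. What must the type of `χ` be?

[[β γ] [[φ χ] ν]] must have type e. The sister [β γ] has type e; that is not a function onto e, so [[φ χ] ν] must be the functor, of type ⟨e,e⟩.
[[φ χ] ν] must have type ⟨e,e⟩. The sister ν has type ⟨t,t⟩; that is not a function onto ⟨e,e⟩, so [φ χ] must be the functor, of type ⟨⟨t,t⟩,⟨e,e⟩⟩.
[φ χ] must have type ⟨⟨t,t⟩,⟨e,e⟩⟩. The sister φ has type t; that is not a function onto ⟨⟨t,t⟩,⟨e,e⟩⟩, so χ must be the functor, of type ⟨t,⟨⟨t,t⟩,⟨e,e⟩⟩⟩.

⟨t,⟨⟨t,t⟩,⟨e,e⟩⟩⟩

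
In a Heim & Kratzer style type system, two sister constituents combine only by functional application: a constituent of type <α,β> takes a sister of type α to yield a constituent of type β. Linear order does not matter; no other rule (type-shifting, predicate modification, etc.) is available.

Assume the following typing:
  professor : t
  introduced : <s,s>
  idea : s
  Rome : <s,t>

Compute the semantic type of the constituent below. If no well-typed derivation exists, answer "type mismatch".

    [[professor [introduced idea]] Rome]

[introduced idea]: <s,s> applied to s yields s.
At [professor [introduced idea]]: neither t nor s can take the other as argument; the node is ill-typed.

type mismatch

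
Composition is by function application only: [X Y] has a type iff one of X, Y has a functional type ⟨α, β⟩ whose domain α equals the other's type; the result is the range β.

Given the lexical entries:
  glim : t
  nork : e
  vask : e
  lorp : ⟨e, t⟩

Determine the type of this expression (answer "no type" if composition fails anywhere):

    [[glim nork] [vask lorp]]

[glim nork]: t and e cannot combine by function application — type clash.

no type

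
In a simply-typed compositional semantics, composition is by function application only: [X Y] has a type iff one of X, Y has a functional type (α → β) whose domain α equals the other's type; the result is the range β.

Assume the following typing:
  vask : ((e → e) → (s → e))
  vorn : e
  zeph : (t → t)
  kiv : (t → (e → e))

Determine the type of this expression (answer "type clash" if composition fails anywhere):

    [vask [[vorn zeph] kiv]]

type clash

At [vorn zeph]: neither e nor (t → t) can take the other as argument; the node is ill-typed.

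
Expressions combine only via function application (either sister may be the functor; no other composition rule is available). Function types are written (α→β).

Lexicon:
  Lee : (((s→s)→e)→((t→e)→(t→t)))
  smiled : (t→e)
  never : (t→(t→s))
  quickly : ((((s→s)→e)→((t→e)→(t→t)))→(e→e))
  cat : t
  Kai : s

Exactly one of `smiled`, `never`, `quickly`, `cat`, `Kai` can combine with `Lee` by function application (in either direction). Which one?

smiled : (t→e) — Lee needs ((s→s)→e); smiled needs t; neither fits.
never : (t→(t→s)) — Lee needs ((s→s)→e); never needs t; neither fits.
quickly — combines: quickly : ((((s→s)→e)→((t→e)→(t→t)))→(e→e)) takes Lee : (((s→s)→e)→((t→e)→(t→t))) as argument, giving (e→e).
cat : t — Lee needs ((s→s)→e); cat needs nothing (atomic); neither fits.
Kai : s — Lee needs ((s→s)→e); Kai needs nothing (atomic); neither fits.

quickly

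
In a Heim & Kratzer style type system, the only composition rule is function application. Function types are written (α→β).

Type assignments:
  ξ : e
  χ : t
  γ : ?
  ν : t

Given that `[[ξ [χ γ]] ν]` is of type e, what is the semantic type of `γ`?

At [[ξ [χ γ]] ν] (required: e): ν is t, which is not a function with range e; hence [ξ [χ γ]] is the functor — type (t→e).
At [ξ [χ γ]] (required: (t→e)): ξ is e, which is not a function with range (t→e); hence [χ γ] is the functor — type (e→(t→e)).
At [χ γ] (required: (e→(t→e))): χ is t, which is not a function with range (e→(t→e)); hence γ is the functor — type (t→(e→(t→e))).

(t→(e→(t→e)))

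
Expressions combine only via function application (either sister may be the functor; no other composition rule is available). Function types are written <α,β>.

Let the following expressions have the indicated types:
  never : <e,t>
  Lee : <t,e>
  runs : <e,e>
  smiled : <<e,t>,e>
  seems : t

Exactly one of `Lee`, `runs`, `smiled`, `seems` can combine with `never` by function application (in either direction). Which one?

Lee : <t,e> — does not combine with never.
runs : <e,e> — does not combine with never.
smiled — combines: smiled : <<e,t>,e> takes never : <e,t> as argument, giving e.
seems : t — does not combine with never.

smiled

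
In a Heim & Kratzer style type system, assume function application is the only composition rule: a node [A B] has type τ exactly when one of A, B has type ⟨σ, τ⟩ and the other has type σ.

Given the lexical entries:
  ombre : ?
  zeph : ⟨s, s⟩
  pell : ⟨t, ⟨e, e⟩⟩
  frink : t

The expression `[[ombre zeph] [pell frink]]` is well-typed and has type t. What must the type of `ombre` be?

At [[ombre zeph] [pell frink]] (required: t): [pell frink] is ⟨e, e⟩, which is not a function with range t; hence [ombre zeph] is the functor — type ⟨⟨e, e⟩, t⟩.
At [ombre zeph] (required: ⟨⟨e, e⟩, t⟩): zeph is ⟨s, s⟩, which is not a function with range ⟨⟨e, e⟩, t⟩; hence ombre is the functor — type ⟨⟨s, s⟩, ⟨⟨e, e⟩, t⟩⟩.

⟨⟨s, s⟩, ⟨⟨e, e⟩, t⟩⟩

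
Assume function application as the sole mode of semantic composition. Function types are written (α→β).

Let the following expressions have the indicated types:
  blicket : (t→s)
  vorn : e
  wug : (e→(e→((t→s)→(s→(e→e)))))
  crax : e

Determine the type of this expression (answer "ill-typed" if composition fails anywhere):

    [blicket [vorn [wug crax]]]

(s→(e→e))

[wug crax]: wug is (e→(e→((t→s)→(s→(e→e))))), crax is e; result (e→((t→s)→(s→(e→e)))).
[vorn [wug crax]]: [wug crax] is (e→((t→s)→(s→(e→e)))), vorn is e; result ((t→s)→(s→(e→e))).
[blicket [vorn [wug crax]]]: [vorn [wug crax]] is ((t→s)→(s→(e→e))), blicket is (t→s); result (s→(e→e)).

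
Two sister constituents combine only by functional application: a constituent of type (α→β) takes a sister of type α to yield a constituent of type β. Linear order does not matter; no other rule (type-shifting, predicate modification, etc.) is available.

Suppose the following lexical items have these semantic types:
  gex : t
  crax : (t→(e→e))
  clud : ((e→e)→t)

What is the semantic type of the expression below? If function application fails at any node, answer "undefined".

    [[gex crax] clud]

[gex crax]: crax is (t→(e→e)), gex is t; result (e→e).
[[gex crax] clud]: clud is ((e→e)→t), [gex crax] is (e→e); result t.

t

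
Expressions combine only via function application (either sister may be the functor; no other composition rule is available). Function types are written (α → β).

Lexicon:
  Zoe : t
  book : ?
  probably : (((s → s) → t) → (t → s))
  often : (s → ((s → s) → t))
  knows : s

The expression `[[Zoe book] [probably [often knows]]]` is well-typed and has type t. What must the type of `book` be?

(t → ((t → s) → t))

At [[Zoe book] [probably [often knows]]] (required: t): [probably [often knows]] is (t → s), which is not a function with range t; hence [Zoe book] is the functor — type ((t → s) → t).
At [Zoe book] (required: ((t → s) → t)): Zoe is t, which is not a function with range ((t → s) → t); hence book is the functor — type (t → ((t → s) → t)).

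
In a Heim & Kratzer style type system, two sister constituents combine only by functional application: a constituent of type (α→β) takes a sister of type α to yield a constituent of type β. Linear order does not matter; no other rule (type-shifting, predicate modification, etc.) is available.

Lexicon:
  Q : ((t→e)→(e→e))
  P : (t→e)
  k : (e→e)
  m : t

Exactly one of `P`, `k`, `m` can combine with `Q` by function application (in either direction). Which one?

P

P — combines: Q : ((t→e)→(e→e)) takes P : (t→e) as argument, giving (e→e).
k : (e→e) — does not combine with Q.
m : t — does not combine with Q.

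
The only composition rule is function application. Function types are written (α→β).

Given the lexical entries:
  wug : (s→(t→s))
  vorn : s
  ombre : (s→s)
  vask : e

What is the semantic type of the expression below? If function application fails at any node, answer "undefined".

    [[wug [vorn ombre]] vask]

[vorn ombre]: functor ombre : (s→s), argument vorn : s; result s.
[wug [vorn ombre]]: functor wug : (s→(t→s)), argument [vorn ombre] : s; result (t→s).
At [[wug [vorn ombre]] vask]: neither (t→s) nor e can take the other as argument; the node is ill-typed.

undefined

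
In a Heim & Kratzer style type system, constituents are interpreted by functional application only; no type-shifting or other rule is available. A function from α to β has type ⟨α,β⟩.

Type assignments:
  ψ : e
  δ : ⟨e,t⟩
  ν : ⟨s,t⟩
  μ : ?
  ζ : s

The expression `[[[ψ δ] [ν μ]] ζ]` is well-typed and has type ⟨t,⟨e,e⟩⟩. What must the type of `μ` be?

At [[[ψ δ] [ν μ]] ζ] (required: ⟨t,⟨e,e⟩⟩): ζ is s, which is not a function with range ⟨t,⟨e,e⟩⟩; hence [[ψ δ] [ν μ]] is the functor — type ⟨s,⟨t,⟨e,e⟩⟩⟩.
At [[ψ δ] [ν μ]] (required: ⟨s,⟨t,⟨e,e⟩⟩⟩): [ψ δ] is t, which is not a function with range ⟨s,⟨t,⟨e,e⟩⟩⟩; hence [ν μ] is the functor — type ⟨t,⟨s,⟨t,⟨e,e⟩⟩⟩⟩.
At [ν μ] (required: ⟨t,⟨s,⟨t,⟨e,e⟩⟩⟩⟩): ν is ⟨s,t⟩, which is not a function with range ⟨t,⟨s,⟨t,⟨e,e⟩⟩⟩⟩; hence μ is the functor — type ⟨⟨s,t⟩,⟨t,⟨s,⟨t,⟨e,e⟩⟩⟩⟩⟩.

⟨⟨s,t⟩,⟨t,⟨s,⟨t,⟨e,e⟩⟩⟩⟩⟩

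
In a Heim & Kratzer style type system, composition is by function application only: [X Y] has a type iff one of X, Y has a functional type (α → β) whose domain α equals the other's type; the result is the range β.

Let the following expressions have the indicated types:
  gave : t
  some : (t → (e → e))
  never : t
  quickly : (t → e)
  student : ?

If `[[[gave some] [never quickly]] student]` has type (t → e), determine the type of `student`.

At [[[gave some] [never quickly]] student] (required: (t → e)): [[gave some] [never quickly]] is e, which is not a function with range (t → e); hence student is the functor — type (e → (t → e)).

(e → (t → e))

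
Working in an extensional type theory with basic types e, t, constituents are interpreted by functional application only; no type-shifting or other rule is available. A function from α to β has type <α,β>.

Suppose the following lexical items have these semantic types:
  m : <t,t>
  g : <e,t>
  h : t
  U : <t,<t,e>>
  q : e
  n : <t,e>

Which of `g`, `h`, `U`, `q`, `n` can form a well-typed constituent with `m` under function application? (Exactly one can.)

g : <e,t> — m needs t; g needs e; neither fits.
h — combines: m : <t,t> takes h : t as argument, giving t.
U : <t,<t,e>> — m needs t; U needs t; neither fits.
q : e — m needs t; q needs nothing (atomic); neither fits.
n : <t,e> — m needs t; n needs t; neither fits.

h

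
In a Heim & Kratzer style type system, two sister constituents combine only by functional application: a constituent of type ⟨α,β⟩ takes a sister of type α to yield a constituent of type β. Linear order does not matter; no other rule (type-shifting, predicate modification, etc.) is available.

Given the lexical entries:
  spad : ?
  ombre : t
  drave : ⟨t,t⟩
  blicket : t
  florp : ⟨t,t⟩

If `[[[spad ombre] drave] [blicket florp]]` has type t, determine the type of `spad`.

[[[spad ombre] drave] [blicket florp]] must have type t. The sister [blicket florp] has type t; that is not a function onto t, so [[spad ombre] drave] must be the functor, of type ⟨t,t⟩.
[[spad ombre] drave] must have type ⟨t,t⟩. The sister drave has type ⟨t,t⟩; that is not a function onto ⟨t,t⟩, so [spad ombre] must be the functor, of type ⟨⟨t,t⟩,⟨t,t⟩⟩.
[spad ombre] must have type ⟨⟨t,t⟩,⟨t,t⟩⟩. The sister ombre has type t; that is not a function onto ⟨⟨t,t⟩,⟨t,t⟩⟩, so spad must be the functor, of type ⟨t,⟨⟨t,t⟩,⟨t,t⟩⟩⟩.

⟨t,⟨⟨t,t⟩,⟨t,t⟩⟩⟩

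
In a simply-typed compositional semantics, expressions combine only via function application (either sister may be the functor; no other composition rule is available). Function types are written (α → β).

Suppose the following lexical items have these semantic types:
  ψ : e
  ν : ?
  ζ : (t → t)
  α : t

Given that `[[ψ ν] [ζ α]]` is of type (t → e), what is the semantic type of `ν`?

(e → (t → (t → e)))

At [[ψ ν] [ζ α]] (required: (t → e)): [ζ α] is t, which is not a function with range (t → e); hence [ψ ν] is the functor — type (t → (t → e)).
At [ψ ν] (required: (t → (t → e))): ψ is e, which is not a function with range (t → (t → e)); hence ν is the functor — type (e → (t → (t → e))).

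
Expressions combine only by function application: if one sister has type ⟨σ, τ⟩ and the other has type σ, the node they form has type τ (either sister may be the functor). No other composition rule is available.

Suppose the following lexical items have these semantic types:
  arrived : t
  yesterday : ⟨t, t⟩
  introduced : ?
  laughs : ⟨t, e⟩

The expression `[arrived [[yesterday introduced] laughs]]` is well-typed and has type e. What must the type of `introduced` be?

⟨⟨t, t⟩, ⟨⟨t, e⟩, ⟨t, e⟩⟩⟩

For [arrived [[yesterday introduced] laughs]] to have type e with arrived of type t, [[yesterday introduced] laughs] must be the function: [[yesterday introduced] laughs] : ⟨t, e⟩.
For [[yesterday introduced] laughs] to have type ⟨t, e⟩ with laughs of type ⟨t, e⟩, [yesterday introduced] must be the function: [yesterday introduced] : ⟨⟨t, e⟩, ⟨t, e⟩⟩.
For [yesterday introduced] to have type ⟨⟨t, e⟩, ⟨t, e⟩⟩ with yesterday of type ⟨t, t⟩, introduced must be the function: introduced : ⟨⟨t, t⟩, ⟨⟨t, e⟩, ⟨t, e⟩⟩⟩.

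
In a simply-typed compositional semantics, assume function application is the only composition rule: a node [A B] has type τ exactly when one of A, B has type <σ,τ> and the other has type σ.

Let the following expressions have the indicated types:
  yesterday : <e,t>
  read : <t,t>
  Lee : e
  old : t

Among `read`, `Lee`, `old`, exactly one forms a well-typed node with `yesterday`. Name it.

read : <t,t> — neither side's domain matches the other.
Lee — combines: yesterday : <e,t> takes Lee : e as argument, giving t.
old : t — neither side's domain matches the other.

Lee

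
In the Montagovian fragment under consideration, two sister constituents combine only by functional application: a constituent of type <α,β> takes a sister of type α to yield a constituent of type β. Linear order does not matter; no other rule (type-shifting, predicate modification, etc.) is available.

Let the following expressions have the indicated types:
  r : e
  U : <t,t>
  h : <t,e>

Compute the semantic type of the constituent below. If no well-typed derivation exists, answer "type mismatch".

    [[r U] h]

type mismatch

At [r U]: neither e nor <t,t> can take the other as argument; the node is ill-typed.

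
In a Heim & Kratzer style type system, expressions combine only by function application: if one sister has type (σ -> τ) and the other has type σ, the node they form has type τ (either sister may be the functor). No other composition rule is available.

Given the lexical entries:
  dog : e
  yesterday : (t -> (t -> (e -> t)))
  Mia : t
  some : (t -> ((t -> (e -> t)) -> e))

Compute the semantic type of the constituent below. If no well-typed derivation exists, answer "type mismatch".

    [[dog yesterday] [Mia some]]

At [dog yesterday]: neither e nor (t -> (t -> (e -> t))) can take the other as argument; the node is ill-typed.

type mismatch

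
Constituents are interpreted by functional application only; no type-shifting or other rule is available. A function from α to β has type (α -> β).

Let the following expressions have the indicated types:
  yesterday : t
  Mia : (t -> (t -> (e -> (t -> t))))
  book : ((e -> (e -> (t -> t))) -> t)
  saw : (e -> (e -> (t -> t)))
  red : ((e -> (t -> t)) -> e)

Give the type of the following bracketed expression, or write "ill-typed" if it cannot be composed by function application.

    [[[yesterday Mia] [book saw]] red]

e

At [yesterday Mia], Mia : (t -> (t -> (e -> (t -> t)))) takes yesterday : t, giving (t -> (e -> (t -> t))).
At [book saw], book : ((e -> (e -> (t -> t))) -> t) takes saw : (e -> (e -> (t -> t))), giving t.
At [[yesterday Mia] [book saw]], [yesterday Mia] : (t -> (e -> (t -> t))) takes [book saw] : t, giving (e -> (t -> t)).
At [[[yesterday Mia] [book saw]] red], red : ((e -> (t -> t)) -> e) takes [[yesterday Mia] [book saw]] : (e -> (t -> t)), giving e.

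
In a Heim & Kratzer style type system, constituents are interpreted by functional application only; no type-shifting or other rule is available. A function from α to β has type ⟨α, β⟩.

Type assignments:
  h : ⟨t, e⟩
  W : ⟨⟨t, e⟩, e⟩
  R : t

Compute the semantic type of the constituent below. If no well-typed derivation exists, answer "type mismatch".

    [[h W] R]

[h W]: W is ⟨⟨t, e⟩, e⟩, h is ⟨t, e⟩; result e.
[[h W] R]: e with t — neither is a function whose domain matches the other; composition fails here.

type mismatch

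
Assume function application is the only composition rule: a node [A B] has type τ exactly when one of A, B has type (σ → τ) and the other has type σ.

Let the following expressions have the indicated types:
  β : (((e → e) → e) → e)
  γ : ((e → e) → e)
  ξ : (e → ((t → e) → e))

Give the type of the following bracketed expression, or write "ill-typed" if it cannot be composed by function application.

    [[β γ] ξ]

[β γ]: β is (((e → e) → e) → e), γ is ((e → e) → e); result e.
[[β γ] ξ]: ξ is (e → ((t → e) → e)), [β γ] is e; result ((t → e) → e).

((t → e) → e)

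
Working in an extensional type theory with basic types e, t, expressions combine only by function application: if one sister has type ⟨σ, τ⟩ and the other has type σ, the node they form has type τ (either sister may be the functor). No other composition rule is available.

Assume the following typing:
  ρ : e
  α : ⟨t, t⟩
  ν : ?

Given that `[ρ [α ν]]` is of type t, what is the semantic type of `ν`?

For [ρ [α ν]] to have type t with ρ of type e, [α ν] must be the function: [α ν] : ⟨e, t⟩.
For [α ν] to have type ⟨e, t⟩ with α of type ⟨t, t⟩, ν must be the function: ν : ⟨⟨t, t⟩, ⟨e, t⟩⟩.

⟨⟨t, t⟩, ⟨e, t⟩⟩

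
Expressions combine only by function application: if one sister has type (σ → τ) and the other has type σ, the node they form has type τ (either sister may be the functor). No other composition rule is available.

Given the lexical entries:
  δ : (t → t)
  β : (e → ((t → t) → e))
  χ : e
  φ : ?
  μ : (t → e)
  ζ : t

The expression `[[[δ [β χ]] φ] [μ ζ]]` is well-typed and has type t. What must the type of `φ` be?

(e → (e → t))

At [[[δ [β χ]] φ] [μ ζ]] (required: t): [μ ζ] is e, which is not a function with range t; hence [[δ [β χ]] φ] is the functor — type (e → t).
At [[δ [β χ]] φ] (required: (e → t)): [δ [β χ]] is e, which is not a function with range (e → t); hence φ is the functor — type (e → (e → t)).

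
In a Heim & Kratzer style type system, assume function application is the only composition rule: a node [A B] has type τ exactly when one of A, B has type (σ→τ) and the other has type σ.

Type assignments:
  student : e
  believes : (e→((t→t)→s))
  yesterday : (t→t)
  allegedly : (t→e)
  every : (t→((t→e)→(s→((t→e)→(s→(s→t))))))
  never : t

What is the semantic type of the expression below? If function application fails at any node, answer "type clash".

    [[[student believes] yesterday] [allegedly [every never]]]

[student believes] — believes of type (e→((t→t)→s)) combines with student of type e: type ((t→t)→s).
[[student believes] yesterday] — [student believes] of type ((t→t)→s) combines with yesterday of type (t→t): type s.
[every never] — every of type (t→((t→e)→(s→((t→e)→(s→(s→t)))))) combines with never of type t: type ((t→e)→(s→((t→e)→(s→(s→t))))).
[allegedly [every never]] — [every never] of type ((t→e)→(s→((t→e)→(s→(s→t))))) combines with allegedly of type (t→e): type (s→((t→e)→(s→(s→t)))).
[[[student believes] yesterday] [allegedly [every never]]] — [allegedly [every never]] of type (s→((t→e)→(s→(s→t)))) combines with [[student believes] yesterday] of type s: type ((t→e)→(s→(s→t))).

((t→e)→(s→(s→t)))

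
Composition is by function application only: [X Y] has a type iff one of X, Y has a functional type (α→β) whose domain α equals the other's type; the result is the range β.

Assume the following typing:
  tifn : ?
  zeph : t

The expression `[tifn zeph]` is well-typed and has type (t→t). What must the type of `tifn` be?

(t→(t→t))

[tifn zeph] must have type (t→t). The sister zeph has type t; that is not a function onto (t→t), so tifn must be the functor, of type (t→(t→t)).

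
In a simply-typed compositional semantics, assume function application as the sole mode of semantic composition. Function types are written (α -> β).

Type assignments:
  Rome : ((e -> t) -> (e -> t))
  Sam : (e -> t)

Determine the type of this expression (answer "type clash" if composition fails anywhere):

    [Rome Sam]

(e -> t)

[Rome Sam]: functor Rome : ((e -> t) -> (e -> t)), argument Sam : (e -> t); result (e -> t).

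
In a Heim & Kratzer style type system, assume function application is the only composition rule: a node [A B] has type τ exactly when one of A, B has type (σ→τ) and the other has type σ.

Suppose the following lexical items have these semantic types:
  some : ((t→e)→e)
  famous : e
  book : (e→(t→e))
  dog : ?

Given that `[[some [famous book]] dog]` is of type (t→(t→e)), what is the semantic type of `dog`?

(e→(t→(t→e)))

[[some [famous book]] dog] is required to be (t→(t→e)). [some [famous book]] : e cannot yield (t→(t→e)) as functor, so dog : (e→(t→(t→e))).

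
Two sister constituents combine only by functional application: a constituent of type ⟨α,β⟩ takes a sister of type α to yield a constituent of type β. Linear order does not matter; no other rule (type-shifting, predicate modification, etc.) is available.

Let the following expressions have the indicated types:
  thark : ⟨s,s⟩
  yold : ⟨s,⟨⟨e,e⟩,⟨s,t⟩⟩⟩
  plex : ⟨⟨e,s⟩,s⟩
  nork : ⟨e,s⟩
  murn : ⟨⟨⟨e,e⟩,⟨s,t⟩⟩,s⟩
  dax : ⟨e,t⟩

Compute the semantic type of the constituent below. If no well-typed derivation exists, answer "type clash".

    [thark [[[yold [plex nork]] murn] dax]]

type clash

[plex nork]: plex is ⟨⟨e,s⟩,s⟩, nork is ⟨e,s⟩; result s.
[yold [plex nork]]: yold is ⟨s,⟨⟨e,e⟩,⟨s,t⟩⟩⟩, [plex nork] is s; result ⟨⟨e,e⟩,⟨s,t⟩⟩.
[[yold [plex nork]] murn]: murn is ⟨⟨⟨e,e⟩,⟨s,t⟩⟩,s⟩, [yold [plex nork]] is ⟨⟨e,e⟩,⟨s,t⟩⟩; result s.
At [[[yold [plex nork]] murn] dax]: neither s nor ⟨e,t⟩ can take the other as argument; the node is ill-typed.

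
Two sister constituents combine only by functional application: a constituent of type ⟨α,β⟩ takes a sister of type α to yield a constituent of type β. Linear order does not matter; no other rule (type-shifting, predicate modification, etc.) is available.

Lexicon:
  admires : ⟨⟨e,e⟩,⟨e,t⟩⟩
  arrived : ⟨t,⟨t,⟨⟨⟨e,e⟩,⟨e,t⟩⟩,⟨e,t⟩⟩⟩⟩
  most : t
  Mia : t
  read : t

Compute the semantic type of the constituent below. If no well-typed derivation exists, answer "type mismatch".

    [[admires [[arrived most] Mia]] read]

[arrived most] — arrived of type ⟨t,⟨t,⟨⟨⟨e,e⟩,⟨e,t⟩⟩,⟨e,t⟩⟩⟩⟩ combines with most of type t: type ⟨t,⟨⟨⟨e,e⟩,⟨e,t⟩⟩,⟨e,t⟩⟩⟩.
[[arrived most] Mia] — [arrived most] of type ⟨t,⟨⟨⟨e,e⟩,⟨e,t⟩⟩,⟨e,t⟩⟩⟩ combines with Mia of type t: type ⟨⟨⟨e,e⟩,⟨e,t⟩⟩,⟨e,t⟩⟩.
[admires [[arrived most] Mia]] — [[arrived most] Mia] of type ⟨⟨⟨e,e⟩,⟨e,t⟩⟩,⟨e,t⟩⟩ combines with admires of type ⟨⟨e,e⟩,⟨e,t⟩⟩: type ⟨e,t⟩.
At [[admires [[arrived most] Mia]] read]: neither ⟨e,t⟩ nor t can take the other as argument; the node is ill-typed.

type mismatch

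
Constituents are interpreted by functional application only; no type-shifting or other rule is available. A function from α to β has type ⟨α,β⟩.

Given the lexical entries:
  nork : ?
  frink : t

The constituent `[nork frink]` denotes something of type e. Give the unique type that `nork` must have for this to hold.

⟨t,e⟩

[nork frink] must have type e. The sister frink has type t; that is not a function onto e, so nork must be the functor, of type ⟨t,e⟩.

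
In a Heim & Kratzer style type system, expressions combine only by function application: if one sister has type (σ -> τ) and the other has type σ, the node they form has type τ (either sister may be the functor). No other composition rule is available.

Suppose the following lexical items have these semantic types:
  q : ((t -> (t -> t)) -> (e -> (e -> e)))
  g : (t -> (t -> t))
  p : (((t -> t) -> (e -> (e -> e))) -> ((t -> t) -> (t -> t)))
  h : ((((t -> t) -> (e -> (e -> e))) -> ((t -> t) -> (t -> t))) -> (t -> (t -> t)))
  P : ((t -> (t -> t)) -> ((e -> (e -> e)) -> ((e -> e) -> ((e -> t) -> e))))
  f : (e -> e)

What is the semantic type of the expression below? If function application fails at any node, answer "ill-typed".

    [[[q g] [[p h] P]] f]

[q g]: functor q : ((t -> (t -> t)) -> (e -> (e -> e))), argument g : (t -> (t -> t)); result (e -> (e -> e)).
[p h]: functor h : ((((t -> t) -> (e -> (e -> e))) -> ((t -> t) -> (t -> t))) -> (t -> (t -> t))), argument p : (((t -> t) -> (e -> (e -> e))) -> ((t -> t) -> (t -> t))); result (t -> (t -> t)).
[[p h] P]: functor P : ((t -> (t -> t)) -> ((e -> (e -> e)) -> ((e -> e) -> ((e -> t) -> e)))), argument [p h] : (t -> (t -> t)); result ((e -> (e -> e)) -> ((e -> e) -> ((e -> t) -> e))).
[[q g] [[p h] P]]: functor [[p h] P] : ((e -> (e -> e)) -> ((e -> e) -> ((e -> t) -> e))), argument [q g] : (e -> (e -> e)); result ((e -> e) -> ((e -> t) -> e)).
[[[q g] [[p h] P]] f]: functor [[q g] [[p h] P]] : ((e -> e) -> ((e -> t) -> e)), argument f : (e -> e); result ((e -> t) -> e).

((e -> t) -> e)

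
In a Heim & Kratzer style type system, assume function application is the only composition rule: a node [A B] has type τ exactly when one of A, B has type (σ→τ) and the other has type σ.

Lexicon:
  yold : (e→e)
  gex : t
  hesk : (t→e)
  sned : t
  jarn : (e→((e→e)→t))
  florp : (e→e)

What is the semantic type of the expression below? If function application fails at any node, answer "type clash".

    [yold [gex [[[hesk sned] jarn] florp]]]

[hesk sned] — hesk of type (t→e) combines with sned of type t: type e.
[[hesk sned] jarn] — jarn of type (e→((e→e)→t)) combines with [hesk sned] of type e: type ((e→e)→t).
[[[hesk sned] jarn] florp] — [[hesk sned] jarn] of type ((e→e)→t) combines with florp of type (e→e): type t.
[gex [[[hesk sned] jarn] florp]]: t with t — neither is a function whose domain matches the other; composition fails here.

type clash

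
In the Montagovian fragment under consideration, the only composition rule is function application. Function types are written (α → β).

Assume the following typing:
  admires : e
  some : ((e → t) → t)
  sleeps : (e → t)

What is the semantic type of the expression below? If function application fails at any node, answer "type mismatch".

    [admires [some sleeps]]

type mismatch

[some sleeps]: functor some : ((e → t) → t), argument sleeps : (e → t); result t.
[admires [some sleeps]]: e with t — neither is a function whose domain matches the other; composition fails here.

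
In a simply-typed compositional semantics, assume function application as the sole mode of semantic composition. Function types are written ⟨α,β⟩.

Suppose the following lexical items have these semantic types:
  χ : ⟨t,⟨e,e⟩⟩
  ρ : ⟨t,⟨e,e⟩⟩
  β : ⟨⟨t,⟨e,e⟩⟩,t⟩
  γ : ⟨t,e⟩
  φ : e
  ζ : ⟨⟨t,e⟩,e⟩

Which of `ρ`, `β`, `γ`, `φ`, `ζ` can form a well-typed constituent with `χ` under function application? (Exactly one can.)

β

ρ : ⟨t,⟨e,e⟩⟩ — χ needs t; ρ needs t; neither fits.
β — combines: β : ⟨⟨t,⟨e,e⟩⟩,t⟩ takes χ : ⟨t,⟨e,e⟩⟩ as argument, giving t.
γ : ⟨t,e⟩ — χ needs t; γ needs t; neither fits.
φ : e — χ needs t; φ needs nothing (atomic); neither fits.
ζ : ⟨⟨t,e⟩,e⟩ — χ needs t; ζ needs ⟨t,e⟩; neither fits.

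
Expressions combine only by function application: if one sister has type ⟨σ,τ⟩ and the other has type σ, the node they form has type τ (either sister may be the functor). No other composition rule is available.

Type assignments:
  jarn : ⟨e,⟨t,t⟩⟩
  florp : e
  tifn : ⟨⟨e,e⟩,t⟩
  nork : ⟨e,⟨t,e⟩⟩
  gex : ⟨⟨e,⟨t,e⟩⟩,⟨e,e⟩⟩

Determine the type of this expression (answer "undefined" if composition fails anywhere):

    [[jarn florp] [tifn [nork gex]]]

t

At [jarn florp], jarn : ⟨e,⟨t,t⟩⟩ takes florp : e, giving ⟨t,t⟩.
At [nork gex], gex : ⟨⟨e,⟨t,e⟩⟩,⟨e,e⟩⟩ takes nork : ⟨e,⟨t,e⟩⟩, giving ⟨e,e⟩.
At [tifn [nork gex]], tifn : ⟨⟨e,e⟩,t⟩ takes [nork gex] : ⟨e,e⟩, giving t.
At [[jarn florp] [tifn [nork gex]]], [jarn florp] : ⟨t,t⟩ takes [tifn [nork gex]] : t, giving t.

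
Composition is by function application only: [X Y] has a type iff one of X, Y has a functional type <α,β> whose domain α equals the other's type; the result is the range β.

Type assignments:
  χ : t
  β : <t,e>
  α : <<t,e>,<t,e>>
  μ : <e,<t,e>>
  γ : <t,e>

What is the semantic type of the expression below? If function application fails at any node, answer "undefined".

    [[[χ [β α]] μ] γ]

undefined

[β α] — α of type <<t,e>,<t,e>> combines with β of type <t,e>: type <t,e>.
[χ [β α]] — [β α] of type <t,e> combines with χ of type t: type e.
[[χ [β α]] μ] — μ of type <e,<t,e>> combines with [χ [β α]] of type e: type <t,e>.
[[[χ [β α]] μ] γ]: <t,e> and <t,e> cannot combine by function application — type clash.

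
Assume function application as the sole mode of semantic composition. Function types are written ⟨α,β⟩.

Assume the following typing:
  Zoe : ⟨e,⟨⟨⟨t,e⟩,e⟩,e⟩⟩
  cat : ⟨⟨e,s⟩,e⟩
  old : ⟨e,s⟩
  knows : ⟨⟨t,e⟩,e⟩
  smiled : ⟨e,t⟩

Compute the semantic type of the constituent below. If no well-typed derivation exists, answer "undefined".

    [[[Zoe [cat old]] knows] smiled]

t

[cat old]: cat is ⟨⟨e,s⟩,e⟩, old is ⟨e,s⟩; result e.
[Zoe [cat old]]: Zoe is ⟨e,⟨⟨⟨t,e⟩,e⟩,e⟩⟩, [cat old] is e; result ⟨⟨⟨t,e⟩,e⟩,e⟩.
[[Zoe [cat old]] knows]: [Zoe [cat old]] is ⟨⟨⟨t,e⟩,e⟩,e⟩, knows is ⟨⟨t,e⟩,e⟩; result e.
[[[Zoe [cat old]] knows] smiled]: smiled is ⟨e,t⟩, [[Zoe [cat old]] knows] is e; result t.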